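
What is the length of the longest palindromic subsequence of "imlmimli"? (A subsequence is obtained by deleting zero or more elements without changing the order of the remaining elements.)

7

Using dp[i][j] = 2 + dp[i+1][j−1] if the ends match, else max(dp[i+1][j], dp[i][j−1]):
dp[1][8] = 7. A witness is ilmimli at positions 1,3,4,5,6,7,8.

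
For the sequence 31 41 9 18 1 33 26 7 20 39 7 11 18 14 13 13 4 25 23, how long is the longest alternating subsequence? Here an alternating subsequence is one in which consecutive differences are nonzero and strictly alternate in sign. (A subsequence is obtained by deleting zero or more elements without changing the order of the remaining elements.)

13

Track the best alternating length ending on an up-step vs a down-step at each position: up/down = 1/1, 2/1, 1/3, 4/3, 1/5, 6/3, 6/7, 6/7, 8/7, 8/3, 6/9, 10/9, 10/9, 10/11, 10/11, 10/11, 6/11, 12/9, 12/13.
The maximum over both is 13; one such subsequence is 31, 41, 9, 18, 1, 33, 7, 20, 7, 18, 14, 25, 23.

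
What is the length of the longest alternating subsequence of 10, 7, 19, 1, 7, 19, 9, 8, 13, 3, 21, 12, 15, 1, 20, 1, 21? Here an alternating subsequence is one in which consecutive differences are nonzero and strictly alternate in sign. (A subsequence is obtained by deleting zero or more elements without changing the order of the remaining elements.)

A longest alternating subsequence is 10, 7, 19, 1, 19, 9, 13, 3, 21, 12, 15, 1, 20, 1, 21 (positions 1,2,3,4,6,7,9,10,11,12,13,14,15,16,17); its 14 consecutive differences strictly alternate in sign, and length 15 is optimal.

15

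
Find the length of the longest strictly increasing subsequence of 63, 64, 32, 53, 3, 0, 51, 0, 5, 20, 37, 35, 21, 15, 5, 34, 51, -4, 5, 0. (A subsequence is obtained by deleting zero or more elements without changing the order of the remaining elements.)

One longest increasing subsequence is 3, 5, 20, 21, 34, 51 (positions 5,9,10,13,16,17), of length 6; no longer one exists.

6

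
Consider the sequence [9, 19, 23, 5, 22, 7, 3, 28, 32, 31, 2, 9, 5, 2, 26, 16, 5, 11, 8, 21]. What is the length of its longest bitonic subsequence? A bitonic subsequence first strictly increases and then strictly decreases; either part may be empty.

10

Let inc[i] be the LIS ending at i and dec[i] the longest strictly decreasing subsequence starting at i. inc = [1, 2, 3, 1, 3, 2, 1, 4, 5, 5, 1, 3, 2, 1, 4, 4, 2, 4, 3, 5], dec = [4, 4, 5, 3, 4, 3, 2, 5, 6, 5, 1, 3, 2, 1, 4, 3, 1, 2, 1, 1].
max_i inc[i]+dec[i]−1 = 10, with one witness 9, 19, 23, 28, 32, 31, 26, 16, 11, 8.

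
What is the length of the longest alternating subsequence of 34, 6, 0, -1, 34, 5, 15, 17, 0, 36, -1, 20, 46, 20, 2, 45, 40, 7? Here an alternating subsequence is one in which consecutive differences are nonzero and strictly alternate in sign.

12

Track the best alternating length ending on an up-step vs a down-step at each position: up/down = 1/1, 1/2, 1/2, 1/2, 3/1, 3/4, 5/4, 5/4, 3/6, 7/1, 1/8, 9/8, 9/1, 9/10, 9/10, 11/10, 11/12, 11/12.
The maximum over both is 12; one such subsequence is 34, 6, 34, 5, 15, 0, 36, -1, 46, 20, 45, 40.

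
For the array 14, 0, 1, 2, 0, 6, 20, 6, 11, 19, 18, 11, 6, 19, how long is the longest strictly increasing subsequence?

7

Let dp[i] be the longest increasing subsequence ending at position i. Then dp = [1, 1, 2, 3, 1, 4, 5, 4, 5, 6, 6, 5, 4, 7].
The maximum is 7; one witness is 0, 1, 2, 6, 11, 18, 19 at positions 2,3,4,6,9,11,14.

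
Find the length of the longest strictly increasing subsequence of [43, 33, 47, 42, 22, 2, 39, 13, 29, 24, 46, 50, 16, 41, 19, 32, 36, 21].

6

One longest increasing subsequence is 2, 13, 16, 19, 32, 36 (positions 6,8,13,15,16,17), of length 6; no longer one exists.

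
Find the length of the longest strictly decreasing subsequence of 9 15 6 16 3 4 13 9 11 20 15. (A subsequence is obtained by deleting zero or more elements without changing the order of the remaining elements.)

3

Scanning left to right, the best length ending at each element is: 9→1, 15→1, 6→2, 16→1, 3→3, 4→3, 13→2, 9→3, 11→3, 20→1, 15→2.
So the longest decreasing subsequence has length 3, e.g. 9, 6, 3.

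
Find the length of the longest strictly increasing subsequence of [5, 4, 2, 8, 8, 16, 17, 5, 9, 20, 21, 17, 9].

6

One longest increasing subsequence is 5, 8, 16, 17, 20, 21 (positions 1,4,6,7,10,11), of length 6; no longer one exists.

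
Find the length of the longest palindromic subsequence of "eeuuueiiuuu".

8

One longest palindromic subsequence is uuuiiuuu (positions 3,4,5,7,8,9,10,11); it reads the same forward and backward, and the interval DP gives dp[1][11] = 8.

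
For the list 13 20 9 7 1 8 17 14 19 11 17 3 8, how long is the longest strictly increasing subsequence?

4

Scanning left to right, the best length ending at each element is: 13→1, 20→2, 9→1, 7→1, 1→1, 8→2, 17→3, 14→3, 19→4, 11→3, 17→4, 3→2, 8→3.
So the longest increasing subsequence has length 4, e.g. 7, 8, 17, 19.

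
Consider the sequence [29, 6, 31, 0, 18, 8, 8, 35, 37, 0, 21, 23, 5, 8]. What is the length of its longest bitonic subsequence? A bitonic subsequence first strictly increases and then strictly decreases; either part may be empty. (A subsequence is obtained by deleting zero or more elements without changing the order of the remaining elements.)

6

One longest bitonic subsequence is 29, 31, 35, 37, 23, 8 (positions 1,3,8,9,12,14): it rises to 37 then falls. Length 6 is optimal.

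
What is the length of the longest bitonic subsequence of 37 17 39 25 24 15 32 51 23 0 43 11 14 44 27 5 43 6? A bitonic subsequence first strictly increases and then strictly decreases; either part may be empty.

One longest bitonic subsequence is 37, 39, 25, 24, 23, 14, 6 (positions 1,3,4,5,9,13,18): it rises to 39 then falls. Length 7 is optimal.

7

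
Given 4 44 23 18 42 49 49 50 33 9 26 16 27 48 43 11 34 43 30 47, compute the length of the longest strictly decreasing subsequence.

6

Scanning left to right, the best length ending at each element is: 4→1, 44→1, 23→2, 18→3, 42→2, 49→1, 49→1, 50→1, 33→3, 9→4, 26→4, 16→5, 27→4, 48→2, 43→3, 11→6, 34→4, 43→3, 30→5, 47→3.
So the longest decreasing subsequence has length 6, e.g. 44, 42, 33, 26, 16, 11.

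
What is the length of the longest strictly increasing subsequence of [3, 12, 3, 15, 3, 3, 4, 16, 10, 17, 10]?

Scanning left to right, the best length ending at each element is: 3→1, 12→2, 3→1, 15→3, 3→1, 3→1, 4→2, 16→4, 10→3, 17→5, 10→3.
So the longest increasing subsequence has length 5, e.g. 3, 12, 15, 16, 17.

5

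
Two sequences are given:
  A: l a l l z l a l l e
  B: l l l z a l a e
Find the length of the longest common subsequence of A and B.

7

A longest common subsequence is lllzlae (length 7); the LCS DP confirms no longer common subsequence exists.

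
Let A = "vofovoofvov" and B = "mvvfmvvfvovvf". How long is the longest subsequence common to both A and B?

7

Backtracking the LCS table gives one alignment: v (A1,B3) → f (A3,B4) → v (A5,B7) → f (A8,B8) → v (A9,B9) → o (A10,B10) → v (A11,B12).
So the longest common subsequence has length 7.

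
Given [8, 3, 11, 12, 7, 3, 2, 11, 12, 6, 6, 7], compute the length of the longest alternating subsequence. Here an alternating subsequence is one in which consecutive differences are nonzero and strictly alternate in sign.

A longest alternating subsequence is 8, 3, 11, 7, 11, 6, 7 (positions 1,2,3,5,8,10,12); its 6 consecutive differences strictly alternate in sign, and length 7 is optimal.

7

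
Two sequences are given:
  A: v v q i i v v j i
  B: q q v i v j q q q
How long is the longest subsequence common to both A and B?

4

Backtracking the LCS table gives one alignment: v (A2,B3) → i (A5,B4) → v (A7,B5) → j (A8,B6).
So the longest common subsequence has length 4.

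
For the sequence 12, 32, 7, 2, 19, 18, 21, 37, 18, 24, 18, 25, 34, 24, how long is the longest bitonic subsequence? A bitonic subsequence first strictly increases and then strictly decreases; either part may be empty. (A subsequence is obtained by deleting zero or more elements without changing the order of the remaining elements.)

Let inc[i] be the LIS ending at i and dec[i] the longest strictly decreasing subsequence starting at i. inc = [1, 2, 1, 1, 2, 2, 3, 4, 2, 4, 2, 5, 6, 4], dec = [3, 3, 2, 1, 2, 1, 2, 3, 1, 2, 1, 2, 2, 1].
max_i inc[i]+dec[i]−1 = 7, with one witness 12, 19, 21, 24, 25, 34, 24.

7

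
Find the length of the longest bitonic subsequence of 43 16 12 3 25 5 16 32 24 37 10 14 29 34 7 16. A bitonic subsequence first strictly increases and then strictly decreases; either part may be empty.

7

One longest bitonic subsequence is 3, 5, 16, 32, 24, 14, 7 (positions 4,6,7,8,9,12,15): it rises to 32 then falls. Length 7 is optimal.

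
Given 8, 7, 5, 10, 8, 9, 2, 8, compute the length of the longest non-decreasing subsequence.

3

Let dp[i] be the longest non-decreasing subsequence ending at position i. Then dp = [1, 1, 1, 2, 2, 3, 1, 3].
The maximum is 3; one witness is 8, 8, 9 at positions 1,5,6.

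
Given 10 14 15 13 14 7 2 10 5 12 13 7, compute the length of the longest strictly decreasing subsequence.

4

Scanning left to right, the best length ending at each element is: 10→1, 14→1, 15→1, 13→2, 14→2, 7→3, 2→4, 10→3, 5→4, 12→3, 13→3, 7→4.
So the longest decreasing subsequence has length 4, e.g. 14, 13, 7, 2.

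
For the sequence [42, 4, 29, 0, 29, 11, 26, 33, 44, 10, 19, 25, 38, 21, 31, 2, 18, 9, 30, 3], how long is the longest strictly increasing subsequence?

Let dp[i] be the longest increasing subsequence ending at position i. Then dp = [1, 1, 2, 1, 2, 2, 3, 4, 5, 2, 3, 4, 5, 4, 5, 2, 3, 3, 5, 3].
The maximum is 5; one witness is 4, 11, 26, 33, 44 at positions 2,6,7,8,9.

5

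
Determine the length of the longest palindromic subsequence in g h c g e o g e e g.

One longest palindromic subsequence is geeeg (positions 1,5,8,9,10); it reads the same forward and backward, and the interval DP gives dp[1][10] = 5.

5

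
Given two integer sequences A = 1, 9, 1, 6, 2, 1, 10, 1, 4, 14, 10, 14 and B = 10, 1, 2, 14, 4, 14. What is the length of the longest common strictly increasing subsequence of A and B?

A longest common strictly increasing subsequence is 1, 2, 4, 14 (length 4); it appears in order in both A and B, and no longer such subsequence exists.

4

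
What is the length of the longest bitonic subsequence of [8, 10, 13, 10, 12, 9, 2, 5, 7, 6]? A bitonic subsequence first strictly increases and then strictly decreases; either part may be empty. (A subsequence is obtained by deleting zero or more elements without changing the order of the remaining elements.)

One longest bitonic subsequence is 8, 10, 13, 12, 9, 7, 6 (positions 1,2,3,5,6,9,10): it rises to 13 then falls. Length 7 is optimal.

7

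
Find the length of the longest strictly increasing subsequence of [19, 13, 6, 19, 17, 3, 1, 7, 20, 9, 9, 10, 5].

4

Scanning left to right, the best length ending at each element is: 19→1, 13→1, 6→1, 19→2, 17→2, 3→1, 1→1, 7→2, 20→3, 9→3, 9→3, 10→4, 5→2.
So the longest increasing subsequence has length 4, e.g. 6, 7, 9, 10.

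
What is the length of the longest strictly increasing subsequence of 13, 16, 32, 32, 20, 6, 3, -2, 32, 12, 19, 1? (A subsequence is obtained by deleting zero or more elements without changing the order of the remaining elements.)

4

One longest increasing subsequence is 13, 16, 20, 32 (positions 1,2,5,9), of length 4; no longer one exists.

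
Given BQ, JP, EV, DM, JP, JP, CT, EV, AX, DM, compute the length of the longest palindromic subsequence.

Using dp[i][j] = 2 + dp[i+1][j−1] if the ends match, else max(dp[i+1][j], dp[i][j−1]):
dp[1][10] = 4. A witness is DM JP JP DM at positions 4,5,6,10.

4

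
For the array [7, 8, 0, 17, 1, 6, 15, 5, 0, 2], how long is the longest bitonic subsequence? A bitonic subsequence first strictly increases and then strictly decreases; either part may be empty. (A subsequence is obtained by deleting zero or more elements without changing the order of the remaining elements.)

One longest bitonic subsequence is 7, 8, 17, 15, 5, 2 (positions 1,2,4,7,8,10): it rises to 17 then falls. Length 6 is optimal.

6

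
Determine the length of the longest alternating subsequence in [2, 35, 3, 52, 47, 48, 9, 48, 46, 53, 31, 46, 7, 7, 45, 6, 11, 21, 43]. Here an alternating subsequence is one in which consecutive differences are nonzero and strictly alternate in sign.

A longest alternating subsequence is 2, 35, 3, 52, 47, 48, 9, 48, 46, 53, 31, 46, 7, 45, 6, 11 (positions 1,2,3,4,5,6,7,8,9,10,11,12,13,15,16,17); its 15 consecutive differences strictly alternate in sign, and length 16 is optimal.

16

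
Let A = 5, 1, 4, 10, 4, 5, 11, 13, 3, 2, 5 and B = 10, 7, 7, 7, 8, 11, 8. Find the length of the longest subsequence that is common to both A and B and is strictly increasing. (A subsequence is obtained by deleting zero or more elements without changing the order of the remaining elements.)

2

For each value that appears in both, track the longest common increasing run ending there.
The best achievable length is 2; one witness is 10, 11 (A-positions 4,7, B-positions 1,6).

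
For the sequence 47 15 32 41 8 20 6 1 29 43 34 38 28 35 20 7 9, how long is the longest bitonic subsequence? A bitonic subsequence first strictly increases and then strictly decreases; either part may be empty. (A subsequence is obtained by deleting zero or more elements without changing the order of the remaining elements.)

Let inc[i] be the LIS ending at i and dec[i] the longest strictly decreasing subsequence starting at i. inc = [1, 1, 2, 3, 1, 2, 1, 1, 3, 4, 4, 5, 3, 5, 2, 2, 3], dec = [6, 4, 5, 5, 3, 3, 2, 1, 4, 5, 4, 4, 3, 3, 2, 1, 1].
max_i inc[i]+dec[i]−1 = 8, with one witness 15, 32, 41, 43, 38, 35, 20, 9.

8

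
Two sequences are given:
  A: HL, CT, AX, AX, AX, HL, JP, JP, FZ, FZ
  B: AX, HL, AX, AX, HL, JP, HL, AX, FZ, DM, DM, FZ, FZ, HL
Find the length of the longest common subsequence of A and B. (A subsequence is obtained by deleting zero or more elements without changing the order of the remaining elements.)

Backtracking the LCS table gives one alignment: HL (A1,B2) → AX (A4,B3) → AX (A5,B4) → HL (A6,B5) → JP (A7,B6) → FZ (A9,B12) → FZ (A10,B13).
So the longest common subsequence has length 7.

7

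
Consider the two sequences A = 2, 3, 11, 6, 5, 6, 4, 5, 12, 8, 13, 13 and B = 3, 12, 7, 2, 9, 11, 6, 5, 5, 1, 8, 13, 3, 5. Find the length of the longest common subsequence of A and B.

7

Backtracking the LCS table gives one alignment: 2 (A1,B4) → 11 (A3,B6) → 6 (A4,B7) → 5 (A5,B8) → 5 (A8,B9) → 8 (A10,B11) → 13 (A11,B12).
So the longest common subsequence has length 7.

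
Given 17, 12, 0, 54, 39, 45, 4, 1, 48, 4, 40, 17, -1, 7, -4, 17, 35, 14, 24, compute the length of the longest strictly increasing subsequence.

Scanning left to right, the best length ending at each element is: 17→1, 12→1, 0→1, 54→2, 39→2, 45→3, 4→2, 1→2, 48→4, 4→3, 40→4, 17→4, -1→1, 7→4, -4→1, 17→5, 35→6, 14→5, 24→6.
So the longest increasing subsequence has length 6, e.g. 0, 1, 4, 7, 17, 35.

6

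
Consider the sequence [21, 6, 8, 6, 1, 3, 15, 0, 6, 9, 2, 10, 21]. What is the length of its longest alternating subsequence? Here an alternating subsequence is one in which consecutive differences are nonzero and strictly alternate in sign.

9

Track the best alternating length ending on an up-step vs a down-step at each position: up/down = 1/1, 1/2, 3/2, 1/4, 1/4, 5/4, 5/2, 1/6, 7/6, 7/6, 7/8, 9/6, 9/1.
The maximum over both is 9; one such subsequence is 21, 6, 8, 1, 3, 0, 6, 2, 10.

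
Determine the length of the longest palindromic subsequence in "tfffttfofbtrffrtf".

Using dp[i][j] = 2 + dp[i+1][j−1] if the ends match, else max(dp[i+1][j], dp[i][j−1]):
dp[1][17] = 11. A witness is ffftfoftfff at positions 2,3,4,6,7,8,9,11,13,14,17.

11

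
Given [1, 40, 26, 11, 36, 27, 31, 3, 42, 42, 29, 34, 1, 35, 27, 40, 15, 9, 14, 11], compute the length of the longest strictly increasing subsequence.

Let dp[i] be the longest increasing subsequence ending at position i. Then dp = [1, 2, 2, 2, 3, 3, 4, 2, 5, 5, 4, 5, 1, 6, 3, 7, 3, 3, 4, 4].
The maximum is 7; one witness is 1, 26, 27, 31, 34, 35, 40 at positions 1,3,6,7,12,14,16.

7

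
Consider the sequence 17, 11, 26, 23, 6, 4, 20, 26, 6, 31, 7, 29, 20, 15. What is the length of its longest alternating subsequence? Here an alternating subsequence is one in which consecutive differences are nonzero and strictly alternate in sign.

10

A longest alternating subsequence is 17, 11, 26, 6, 20, 6, 31, 7, 29, 20 (positions 1,2,3,5,7,9,10,11,12,13); its 9 consecutive differences strictly alternate in sign, and length 10 is optimal.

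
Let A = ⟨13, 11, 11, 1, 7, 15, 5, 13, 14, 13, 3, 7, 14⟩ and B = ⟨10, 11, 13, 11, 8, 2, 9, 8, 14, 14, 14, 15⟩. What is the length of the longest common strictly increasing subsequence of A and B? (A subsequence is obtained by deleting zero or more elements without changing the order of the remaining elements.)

For each value that appears in both, track the longest common increasing run ending there.
The best achievable length is 3; one witness is 11, 13, 14 (A-positions 2,8,9, B-positions 2,3,9).

3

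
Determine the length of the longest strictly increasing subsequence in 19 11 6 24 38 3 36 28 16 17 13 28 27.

4

Let dp[i] be the longest increasing subsequence ending at position i. Then dp = [1, 1, 1, 2, 3, 1, 3, 3, 2, 3, 2, 4, 4].
The maximum is 4; one witness is 11, 16, 17, 28 at positions 2,9,10,12.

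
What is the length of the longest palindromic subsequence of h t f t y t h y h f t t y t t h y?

13

Using dp[i][j] = 2 + dp[i+1][j−1] if the ends match, else max(dp[i+1][j], dp[i][j−1]):
dp[1][17] = 13. A witness is httythyhtytth at positions 1,2,4,5,6,7,8,9,12,13,14,15,16.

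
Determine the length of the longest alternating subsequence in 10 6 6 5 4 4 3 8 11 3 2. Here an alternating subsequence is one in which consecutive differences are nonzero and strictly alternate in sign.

4

A longest alternating subsequence is 10, 6, 8, 3 (positions 1,2,8,10); its 3 consecutive differences strictly alternate in sign, and length 4 is optimal.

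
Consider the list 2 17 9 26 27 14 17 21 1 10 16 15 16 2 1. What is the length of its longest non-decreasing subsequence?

Scanning left to right, the best length ending at each element is: 2→1, 17→2, 9→2, 26→3, 27→4, 14→3, 17→4, 21→5, 1→1, 10→3, 16→4, 15→4, 16→5, 2→2, 1→2.
So the longest non-decreasing subsequence has length 5, e.g. 2, 9, 14, 17, 21.

5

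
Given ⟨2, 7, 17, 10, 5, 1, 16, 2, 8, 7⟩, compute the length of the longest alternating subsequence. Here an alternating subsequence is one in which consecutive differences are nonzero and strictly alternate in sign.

7

Track the best alternating length ending on an up-step vs a down-step at each position: up/down = 1/1, 2/1, 2/1, 2/3, 2/3, 1/3, 4/3, 4/5, 6/5, 6/7.
The maximum over both is 7; one such subsequence is 2, 17, 10, 16, 2, 8, 7.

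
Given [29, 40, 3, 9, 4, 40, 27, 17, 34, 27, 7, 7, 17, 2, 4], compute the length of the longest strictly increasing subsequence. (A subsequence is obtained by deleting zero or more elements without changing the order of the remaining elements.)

One longest increasing subsequence is 3, 9, 27, 34 (positions 3,4,7,9), of length 4; no longer one exists.

4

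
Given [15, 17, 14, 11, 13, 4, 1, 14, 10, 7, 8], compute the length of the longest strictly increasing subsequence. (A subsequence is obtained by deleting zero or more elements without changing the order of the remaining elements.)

3

One longest increasing subsequence is 11, 13, 14 (positions 4,5,8), of length 3; no longer one exists.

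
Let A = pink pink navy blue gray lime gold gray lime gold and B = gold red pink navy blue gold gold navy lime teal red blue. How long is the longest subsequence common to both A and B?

Backtracking the LCS table gives one alignment: pink (A2,B3) → navy (A3,B4) → blue (A4,B5) → gold (A7,B7) → lime (A9,B9).
So the longest common subsequence has length 5.

5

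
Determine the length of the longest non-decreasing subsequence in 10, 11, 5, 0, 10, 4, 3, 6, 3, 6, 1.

Let dp[i] be the longest non-decreasing subsequence ending at position i. Then dp = [1, 2, 1, 1, 2, 2, 2, 3, 3, 4, 2].
The maximum is 4; one witness is 0, 4, 6, 6 at positions 4,6,8,10.

4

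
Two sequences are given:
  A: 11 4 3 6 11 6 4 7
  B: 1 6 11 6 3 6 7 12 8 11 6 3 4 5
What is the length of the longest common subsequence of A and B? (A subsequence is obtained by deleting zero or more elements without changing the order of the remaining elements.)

6

A longest common subsequence is 11, 3, 6, 11, 6, 4 (length 6); the LCS DP confirms no longer common subsequence exists.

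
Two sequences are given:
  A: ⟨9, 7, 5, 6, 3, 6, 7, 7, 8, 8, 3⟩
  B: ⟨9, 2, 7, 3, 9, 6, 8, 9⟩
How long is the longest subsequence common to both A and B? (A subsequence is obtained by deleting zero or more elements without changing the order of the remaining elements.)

5

A longest common subsequence is 9, 7, 3, 6, 8 (length 5); the LCS DP confirms no longer common subsequence exists.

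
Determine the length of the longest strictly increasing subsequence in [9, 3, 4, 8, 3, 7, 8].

Let dp[i] be the longest increasing subsequence ending at position i. Then dp = [1, 1, 2, 3, 1, 3, 4].
The maximum is 4; one witness is 3, 4, 7, 8 at positions 2,3,6,7.

4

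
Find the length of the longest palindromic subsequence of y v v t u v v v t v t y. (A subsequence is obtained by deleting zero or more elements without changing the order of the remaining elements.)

Using dp[i][j] = 2 + dp[i+1][j−1] if the ends match, else max(dp[i+1][j], dp[i][j−1]):
dp[1][12] = 9. A witness is yvtvvvtvy at positions 1,3,4,6,7,8,9,10,12.

9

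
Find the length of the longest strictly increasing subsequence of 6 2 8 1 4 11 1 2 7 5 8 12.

Scanning left to right, the best length ending at each element is: 6→1, 2→1, 8→2, 1→1, 4→2, 11→3, 1→1, 2→2, 7→3, 5→3, 8→4, 12→5.
So the longest increasing subsequence has length 5, e.g. 2, 4, 7, 8, 12.

5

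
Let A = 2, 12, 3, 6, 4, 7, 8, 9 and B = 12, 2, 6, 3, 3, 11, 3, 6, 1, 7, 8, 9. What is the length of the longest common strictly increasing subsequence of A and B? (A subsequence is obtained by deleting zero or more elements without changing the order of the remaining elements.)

6

A longest common strictly increasing subsequence is 2, 3, 6, 7, 8, 9 (length 6); it appears in order in both A and B, and no longer such subsequence exists.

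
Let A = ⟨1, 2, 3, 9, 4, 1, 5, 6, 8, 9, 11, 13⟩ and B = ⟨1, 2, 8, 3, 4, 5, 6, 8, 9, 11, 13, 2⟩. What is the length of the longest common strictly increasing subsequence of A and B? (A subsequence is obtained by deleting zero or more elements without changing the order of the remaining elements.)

For each value that appears in both, track the longest common increasing run ending there.
The best achievable length is 10; one witness is 1, 2, 3, 4, 5, 6, 8, 9, 11, 13 (A-positions 1,2,3,5,7,8,9,10,11,12, B-positions 1,2,4,5,6,7,8,9,10,11).

10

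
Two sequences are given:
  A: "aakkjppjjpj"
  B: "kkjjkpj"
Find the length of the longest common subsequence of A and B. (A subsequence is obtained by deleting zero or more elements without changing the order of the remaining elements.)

6

A longest common subsequence is kkjjpj (length 6); the LCS DP confirms no longer common subsequence exists.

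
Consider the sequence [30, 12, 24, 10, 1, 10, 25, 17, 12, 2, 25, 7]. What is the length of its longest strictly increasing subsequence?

4

Scanning left to right, the best length ending at each element is: 30→1, 12→1, 24→2, 10→1, 1→1, 10→2, 25→3, 17→3, 12→3, 2→2, 25→4, 7→3.
So the longest increasing subsequence has length 4, e.g. 1, 10, 17, 25.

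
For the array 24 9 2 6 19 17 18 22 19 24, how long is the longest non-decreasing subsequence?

Scanning left to right, the best length ending at each element is: 24→1, 9→1, 2→1, 6→2, 19→3, 17→3, 18→4, 22→5, 19→5, 24→6.
So the longest non-decreasing subsequence has length 6, e.g. 2, 6, 17, 18, 22, 24.

6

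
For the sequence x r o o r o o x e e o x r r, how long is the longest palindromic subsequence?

One longest palindromic subsequence is rrxeexrr (positions 2,5,8,9,10,12,13,14); it reads the same forward and backward, and the interval DP gives dp[1][14] = 8.

8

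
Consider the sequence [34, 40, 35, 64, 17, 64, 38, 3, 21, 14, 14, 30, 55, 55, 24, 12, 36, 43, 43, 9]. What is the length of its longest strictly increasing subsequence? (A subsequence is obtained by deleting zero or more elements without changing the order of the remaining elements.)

Let dp[i] be the longest increasing subsequence ending at position i. Then dp = [1, 2, 2, 3, 1, 3, 3, 1, 2, 2, 2, 3, 4, 4, 3, 2, 4, 5, 5, 2].
The maximum is 5; one witness is 17, 21, 30, 36, 43 at positions 5,9,12,17,18.

5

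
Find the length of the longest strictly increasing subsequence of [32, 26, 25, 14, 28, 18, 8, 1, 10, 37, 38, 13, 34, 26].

4

Let dp[i] be the longest increasing subsequence ending at position i. Then dp = [1, 1, 1, 1, 2, 2, 1, 1, 2, 3, 4, 3, 4, 4].
The maximum is 4; one witness is 26, 28, 37, 38 at positions 2,5,10,11.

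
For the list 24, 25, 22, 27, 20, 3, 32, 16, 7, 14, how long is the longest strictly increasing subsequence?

Scanning left to right, the best length ending at each element is: 24→1, 25→2, 22→1, 27→3, 20→1, 3→1, 32→4, 16→2, 7→2, 14→3.
So the longest increasing subsequence has length 4, e.g. 24, 25, 27, 32.

4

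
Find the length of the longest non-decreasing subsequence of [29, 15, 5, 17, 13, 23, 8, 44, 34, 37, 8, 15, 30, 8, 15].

One longest non-decreasing subsequence is 15, 17, 23, 34, 37 (positions 2,4,6,9,10), of length 5; no longer one exists.

5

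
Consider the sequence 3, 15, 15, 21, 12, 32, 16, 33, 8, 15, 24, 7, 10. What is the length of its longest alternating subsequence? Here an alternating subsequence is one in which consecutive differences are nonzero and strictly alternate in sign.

10

Track the best alternating length ending on an up-step vs a down-step at each position: up/down = 1/1, 2/1, 2/1, 2/1, 2/3, 4/1, 4/5, 6/1, 2/7, 8/7, 8/7, 2/9, 10/9.
The maximum over both is 10; one such subsequence is 3, 15, 12, 32, 16, 33, 8, 15, 7, 10.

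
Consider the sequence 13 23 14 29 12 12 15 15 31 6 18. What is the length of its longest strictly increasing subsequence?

Scanning left to right, the best length ending at each element is: 13→1, 23→2, 14→2, 29→3, 12→1, 12→1, 15→3, 15→3, 31→4, 6→1, 18→4.
So the longest increasing subsequence has length 4, e.g. 13, 23, 29, 31.

4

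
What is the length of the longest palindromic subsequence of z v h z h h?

One longest palindromic subsequence is hhh (positions 3,5,6); it reads the same forward and backward, and the interval DP gives dp[1][6] = 3.

3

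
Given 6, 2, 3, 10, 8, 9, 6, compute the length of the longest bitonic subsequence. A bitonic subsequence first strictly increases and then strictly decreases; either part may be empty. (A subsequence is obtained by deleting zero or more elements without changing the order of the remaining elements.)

One longest bitonic subsequence is 2, 3, 10, 9, 6 (positions 2,3,4,6,7): it rises to 10 then falls. Length 5 is optimal.

5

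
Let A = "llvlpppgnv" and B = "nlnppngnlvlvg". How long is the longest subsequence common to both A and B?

6

Backtracking the LCS table gives one alignment: l (A1,B2) → p (A5,B4) → p (A6,B5) → g (A8,B7) → n (A9,B8) → v (A10,B12).
So the longest common subsequence has length 6.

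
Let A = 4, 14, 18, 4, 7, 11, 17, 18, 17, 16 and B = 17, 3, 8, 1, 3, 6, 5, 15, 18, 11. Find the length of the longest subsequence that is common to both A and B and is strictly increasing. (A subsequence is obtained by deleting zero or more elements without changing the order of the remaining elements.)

A longest common strictly increasing subsequence is 17, 18 (length 2); it appears in order in both A and B, and no longer such subsequence exists.

2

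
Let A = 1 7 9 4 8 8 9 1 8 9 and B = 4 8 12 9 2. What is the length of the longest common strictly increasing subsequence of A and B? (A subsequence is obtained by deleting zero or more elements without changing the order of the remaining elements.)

For each value that appears in both, track the longest common increasing run ending there.
The best achievable length is 3; one witness is 4, 8, 9 (A-positions 4,5,7, B-positions 1,2,4).

3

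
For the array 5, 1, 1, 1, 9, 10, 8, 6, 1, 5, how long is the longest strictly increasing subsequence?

3

Let dp[i] be the longest increasing subsequence ending at position i. Then dp = [1, 1, 1, 1, 2, 3, 2, 2, 1, 2].
The maximum is 3; one witness is 5, 9, 10 at positions 1,5,6.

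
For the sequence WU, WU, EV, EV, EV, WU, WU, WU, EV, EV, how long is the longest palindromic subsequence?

One longest palindromic subsequence is EV EV WU WU WU EV EV (positions 3,4,6,7,8,9,10); it reads the same forward and backward, and the interval DP gives dp[1][10] = 7.

7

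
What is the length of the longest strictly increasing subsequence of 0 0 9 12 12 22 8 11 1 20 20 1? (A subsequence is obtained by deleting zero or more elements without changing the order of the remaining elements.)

4

One longest increasing subsequence is 0, 9, 12, 22 (positions 1,3,4,6), of length 4; no longer one exists.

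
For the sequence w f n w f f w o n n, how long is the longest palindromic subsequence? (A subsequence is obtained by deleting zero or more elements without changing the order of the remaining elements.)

Using dp[i][j] = 2 + dp[i+1][j−1] if the ends match, else max(dp[i+1][j], dp[i][j−1]):
dp[1][10] = 6. A witness is nwffwn at positions 3,4,5,6,7,10.

6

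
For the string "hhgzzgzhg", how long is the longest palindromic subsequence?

6

Using dp[i][j] = 2 + dp[i+1][j−1] if the ends match, else max(dp[i+1][j], dp[i][j−1]):
dp[1][9] = 6. A witness is hgzzgh at positions 2,3,4,5,6,8.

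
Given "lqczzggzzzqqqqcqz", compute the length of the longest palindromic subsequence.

10

One longest palindromic subsequence is qczzggzzcq (positions 2,3,4,5,6,7,9,10,15,16); it reads the same forward and backward, and the interval DP gives dp[1][17] = 10.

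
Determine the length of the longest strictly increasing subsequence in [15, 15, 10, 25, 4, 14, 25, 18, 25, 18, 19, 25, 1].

5

Let dp[i] be the longest increasing subsequence ending at position i. Then dp = [1, 1, 1, 2, 1, 2, 3, 3, 4, 3, 4, 5, 1].
The maximum is 5; one witness is 10, 14, 18, 19, 25 at positions 3,6,8,11,12.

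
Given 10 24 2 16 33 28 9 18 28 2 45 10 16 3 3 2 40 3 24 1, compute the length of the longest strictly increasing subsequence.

Let dp[i] be the longest increasing subsequence ending at position i. Then dp = [1, 2, 1, 2, 3, 3, 2, 3, 4, 1, 5, 3, 4, 2, 2, 1, 5, 2, 5, 1].
The maximum is 5; one witness is 10, 16, 18, 28, 45 at positions 1,4,8,9,11.

5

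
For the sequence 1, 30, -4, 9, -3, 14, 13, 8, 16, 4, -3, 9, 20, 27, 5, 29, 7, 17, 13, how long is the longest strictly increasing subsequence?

7

Scanning left to right, the best length ending at each element is: 1→1, 30→2, -4→1, 9→2, -3→2, 14→3, 13→3, 8→3, 16→4, 4→3, -3→2, 9→4, 20→5, 27→6, 5→4, 29→7, 7→5, 17→6, 13→6.
So the longest increasing subsequence has length 7, e.g. 1, 9, 14, 16, 20, 27, 29.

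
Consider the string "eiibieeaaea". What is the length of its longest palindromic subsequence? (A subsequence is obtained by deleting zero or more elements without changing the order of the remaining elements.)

5

One longest palindromic subsequence is eibie (positions 1,3,4,5,10); it reads the same forward and backward, and the interval DP gives dp[1][11] = 5.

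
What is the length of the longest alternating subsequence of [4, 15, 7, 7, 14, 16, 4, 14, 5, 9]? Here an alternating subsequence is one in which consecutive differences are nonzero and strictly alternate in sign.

A longest alternating subsequence is 4, 15, 7, 14, 4, 14, 5, 9 (positions 1,2,3,5,7,8,9,10); its 7 consecutive differences strictly alternate in sign, and length 8 is optimal.

8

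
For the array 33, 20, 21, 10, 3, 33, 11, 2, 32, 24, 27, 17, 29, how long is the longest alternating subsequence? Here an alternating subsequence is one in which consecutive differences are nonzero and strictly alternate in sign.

11

A longest alternating subsequence is 33, 20, 21, 10, 33, 11, 32, 24, 27, 17, 29 (positions 1,2,3,4,6,7,9,10,11,12,13); its 10 consecutive differences strictly alternate in sign, and length 11 is optimal.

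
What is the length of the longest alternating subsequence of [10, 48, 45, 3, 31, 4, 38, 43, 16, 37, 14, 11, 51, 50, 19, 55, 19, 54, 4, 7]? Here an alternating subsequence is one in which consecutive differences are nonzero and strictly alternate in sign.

Track the best alternating length ending on an up-step vs a down-step at each position: up/down = 1/1, 2/1, 2/3, 1/3, 4/3, 4/5, 6/3, 6/3, 6/7, 8/7, 6/9, 6/9, 10/1, 10/11, 10/11, 12/1, 10/13, 14/13, 4/15, 16/15.
The maximum over both is 16; one such subsequence is 10, 48, 3, 31, 4, 38, 16, 37, 14, 51, 50, 55, 19, 54, 4, 7.

16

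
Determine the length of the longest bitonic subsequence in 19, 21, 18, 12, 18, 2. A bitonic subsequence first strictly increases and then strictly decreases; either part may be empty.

5

One longest bitonic subsequence is 19, 21, 18, 12, 2 (positions 1,2,3,4,6): it rises to 21 then falls. Length 5 is optimal.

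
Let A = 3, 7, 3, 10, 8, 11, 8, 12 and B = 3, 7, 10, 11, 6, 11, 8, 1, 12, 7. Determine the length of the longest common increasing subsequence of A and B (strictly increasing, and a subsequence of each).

For each value that appears in both, track the longest common increasing run ending there.
The best achievable length is 5; one witness is 3, 7, 10, 11, 12 (A-positions 1,2,4,6,8, B-positions 1,2,3,4,9).

5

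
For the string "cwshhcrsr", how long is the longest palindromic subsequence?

One longest palindromic subsequence is shhs (positions 3,4,5,8); it reads the same forward and backward, and the interval DP gives dp[1][9] = 4.

4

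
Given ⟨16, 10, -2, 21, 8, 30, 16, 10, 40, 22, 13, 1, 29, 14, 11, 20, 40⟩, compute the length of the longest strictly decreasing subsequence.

Let dp[i] be the longest decreasing subsequence ending at position i. Then dp = [1, 2, 3, 1, 3, 1, 2, 3, 1, 2, 3, 4, 2, 3, 4, 3, 1].
The maximum is 4; one witness is 16, 10, 8, 1 at positions 1,2,5,12.

4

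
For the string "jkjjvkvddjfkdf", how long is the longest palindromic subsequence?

Using dp[i][j] = 2 + dp[i+1][j−1] if the ends match, else max(dp[i+1][j], dp[i][j−1]):
dp[1][14] = 7. A witness is kjvkvjk at positions 2,4,5,6,7,10,12.

7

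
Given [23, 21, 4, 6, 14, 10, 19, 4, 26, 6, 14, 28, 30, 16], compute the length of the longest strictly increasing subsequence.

7

Let dp[i] be the longest increasing subsequence ending at position i. Then dp = [1, 1, 1, 2, 3, 3, 4, 1, 5, 2, 4, 6, 7, 5].
The maximum is 7; one witness is 4, 6, 14, 19, 26, 28, 30 at positions 3,4,5,7,9,12,13.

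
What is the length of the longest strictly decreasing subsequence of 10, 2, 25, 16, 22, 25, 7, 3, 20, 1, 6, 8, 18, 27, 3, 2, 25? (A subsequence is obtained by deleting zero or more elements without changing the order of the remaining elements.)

6

Let dp[i] be the longest decreasing subsequence ending at position i. Then dp = [1, 2, 1, 2, 2, 1, 3, 4, 3, 5, 4, 4, 4, 1, 5, 6, 2].
The maximum is 6; one witness is 25, 16, 7, 6, 3, 2 at positions 3,4,7,11,15,16.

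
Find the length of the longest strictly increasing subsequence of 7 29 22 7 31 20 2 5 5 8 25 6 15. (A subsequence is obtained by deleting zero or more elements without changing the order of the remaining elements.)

4

Scanning left to right, the best length ending at each element is: 7→1, 29→2, 22→2, 7→1, 31→3, 20→2, 2→1, 5→2, 5→2, 8→3, 25→4, 6→3, 15→4.
So the longest increasing subsequence has length 4, e.g. 2, 5, 8, 25.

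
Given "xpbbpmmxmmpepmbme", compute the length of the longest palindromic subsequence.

One longest palindromic subsequence is bpmmxmmpb (positions 4,5,6,7,8,9,10,13,15); it reads the same forward and backward, and the interval DP gives dp[1][17] = 9.

9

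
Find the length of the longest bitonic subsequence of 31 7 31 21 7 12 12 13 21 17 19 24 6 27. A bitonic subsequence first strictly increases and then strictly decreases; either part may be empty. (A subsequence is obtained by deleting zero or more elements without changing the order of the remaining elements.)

7

One longest bitonic subsequence is 7, 12, 13, 17, 19, 24, 6 (positions 2,6,8,10,11,12,13): it rises to 24 then falls. Length 7 is optimal.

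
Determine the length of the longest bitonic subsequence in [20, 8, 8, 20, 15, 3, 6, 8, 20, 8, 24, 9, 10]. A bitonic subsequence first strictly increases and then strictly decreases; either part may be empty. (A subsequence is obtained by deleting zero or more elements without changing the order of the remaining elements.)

Let inc[i] be the LIS ending at i and dec[i] the longest strictly decreasing subsequence starting at i. inc = [1, 1, 1, 2, 2, 1, 2, 3, 4, 3, 5, 4, 5], dec = [3, 2, 2, 3, 2, 1, 1, 1, 2, 1, 2, 1, 1].
max_i inc[i]+dec[i]−1 = 6, with one witness 3, 6, 8, 20, 24, 10.

6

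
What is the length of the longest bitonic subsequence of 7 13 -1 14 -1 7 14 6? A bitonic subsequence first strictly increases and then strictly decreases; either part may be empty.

5

Let inc[i] be the LIS ending at i and dec[i] the longest strictly decreasing subsequence starting at i. inc = [1, 2, 1, 3, 1, 2, 3, 2], dec = [2, 3, 1, 3, 1, 2, 2, 1].
max_i inc[i]+dec[i]−1 = 5, with one witness 7, 13, 14, 7, 6.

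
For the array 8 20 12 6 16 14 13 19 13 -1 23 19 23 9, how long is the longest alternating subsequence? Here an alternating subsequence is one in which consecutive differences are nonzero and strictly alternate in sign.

A longest alternating subsequence is 8, 20, 12, 16, 14, 19, 13, 23, 19, 23, 9 (positions 1,2,3,5,6,8,9,11,12,13,14); its 10 consecutive differences strictly alternate in sign, and length 11 is optimal.

11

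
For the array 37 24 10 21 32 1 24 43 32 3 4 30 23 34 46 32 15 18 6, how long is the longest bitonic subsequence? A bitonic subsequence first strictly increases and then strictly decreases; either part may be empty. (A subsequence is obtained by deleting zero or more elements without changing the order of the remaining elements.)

9

Let inc[i] be the LIS ending at i and dec[i] the longest strictly decreasing subsequence starting at i. inc = [1, 1, 1, 2, 3, 1, 3, 4, 4, 2, 3, 4, 4, 5, 6, 5, 4, 5, 4], dec = [6, 4, 2, 3, 5, 1, 4, 6, 5, 1, 1, 4, 3, 4, 4, 3, 2, 2, 1].
max_i inc[i]+dec[i]−1 = 9, with one witness 10, 21, 32, 43, 32, 30, 23, 18, 6.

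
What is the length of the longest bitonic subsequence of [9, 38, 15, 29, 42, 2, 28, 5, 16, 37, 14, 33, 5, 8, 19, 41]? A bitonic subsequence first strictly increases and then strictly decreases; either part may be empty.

8

Let inc[i] be the LIS ending at i and dec[i] the longest strictly decreasing subsequence starting at i. inc = [1, 2, 2, 3, 4, 1, 3, 2, 3, 4, 3, 4, 2, 3, 4, 5], dec = [2, 6, 3, 5, 5, 1, 4, 1, 3, 3, 2, 2, 1, 1, 1, 1].
max_i inc[i]+dec[i]−1 = 8, with one witness 9, 15, 29, 42, 28, 16, 14, 8.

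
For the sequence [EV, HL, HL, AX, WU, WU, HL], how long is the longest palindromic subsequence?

4

Using dp[i][j] = 2 + dp[i+1][j−1] if the ends match, else max(dp[i+1][j], dp[i][j−1]):
dp[1][7] = 4. A witness is HL WU WU HL at positions 2,5,6,7.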